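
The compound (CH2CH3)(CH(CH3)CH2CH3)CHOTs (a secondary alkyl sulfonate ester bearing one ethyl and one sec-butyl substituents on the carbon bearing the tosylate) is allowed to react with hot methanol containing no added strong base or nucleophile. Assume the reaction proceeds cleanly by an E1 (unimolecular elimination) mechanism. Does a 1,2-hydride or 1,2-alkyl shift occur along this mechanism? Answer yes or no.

yes

The first-formed carbocation is secondary.
The adjacent sec-butyl carbon already bears 2 other carbon substituents and has a hydrogen to migrate; after a 1,2-hydride shift from that carbon the positive charge sits on a tertiary centre.
Tertiary is more stable than secondary, so the shift occurs.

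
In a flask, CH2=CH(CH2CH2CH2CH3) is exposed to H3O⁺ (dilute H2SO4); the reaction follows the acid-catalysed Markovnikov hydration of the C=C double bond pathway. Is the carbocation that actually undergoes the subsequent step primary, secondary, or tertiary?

Step 1: Protonation of the alkene by H3O⁺: the π bond acts as the nucleophile and picks up H⁺, giving the more stable (Markovnikov) secondary carbocation. H2O is released.
No single 1,2-shift to an adjacent carbon would give a more-substituted cation, so no rearrangement occurs.

secondary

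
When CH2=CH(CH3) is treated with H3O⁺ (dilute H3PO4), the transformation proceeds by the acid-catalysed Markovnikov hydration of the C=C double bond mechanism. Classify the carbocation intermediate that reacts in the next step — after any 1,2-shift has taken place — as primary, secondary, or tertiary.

Step 1: Protonation of the alkene by H3O⁺: the π bond acts as the nucleophile and picks up H⁺, giving the more stable (Markovnikov) secondary carbocation. H2O is released.
No single 1,2-shift to an adjacent carbon would give a more-substituted cation, so no rearrangement occurs.

secondary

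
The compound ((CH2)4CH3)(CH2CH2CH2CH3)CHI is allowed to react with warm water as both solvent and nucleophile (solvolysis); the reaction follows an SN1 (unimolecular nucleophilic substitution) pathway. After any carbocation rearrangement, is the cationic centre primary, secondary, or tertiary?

Step 1: Unassisted departure of I⁻ (taking the C–I bonding pair) generates a secondary carbocation.
No single 1,2-shift to an adjacent carbon would give a more-substituted cation, so no rearrangement occurs.

secondary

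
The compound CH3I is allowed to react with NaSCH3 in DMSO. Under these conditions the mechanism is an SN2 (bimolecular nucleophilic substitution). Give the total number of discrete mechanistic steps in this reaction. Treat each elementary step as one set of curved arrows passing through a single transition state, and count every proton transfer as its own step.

1

Step 1: CH3S⁻ attacks the back face of the α-carbon while I⁻ departs with the C–I bonding pair — a single concerted displacement through a pentacoordinate transition state.
Total: 1 elementary step.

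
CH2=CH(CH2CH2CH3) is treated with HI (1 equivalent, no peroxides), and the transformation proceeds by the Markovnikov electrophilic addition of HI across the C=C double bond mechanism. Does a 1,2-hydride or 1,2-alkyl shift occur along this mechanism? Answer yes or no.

no

The first-formed carbocation is secondary.
No single 1,2-shift to an adjacent carbon would produce a more-substituted cation than the one already present, so no rearrangement occurs.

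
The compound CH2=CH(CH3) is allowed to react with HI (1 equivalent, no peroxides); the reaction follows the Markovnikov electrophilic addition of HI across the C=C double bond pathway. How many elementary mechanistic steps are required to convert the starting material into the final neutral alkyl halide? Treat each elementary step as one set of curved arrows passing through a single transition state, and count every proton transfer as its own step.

Step 1: Protonation of the alkene by HI: the π bond acts as the nucleophile and picks up H⁺, giving the more stable (Markovnikov) secondary carbocation. The H–I bond breaks heterolytically, releasing I⁻.
(No 1,2-shift: no single shift to an adjacent carbon would give a more stable cation.)
Step 2: The I⁻ anion donates a lone pair to the carbocation, forming the new C–I σ-bond and giving the neutral alkyl halide.
Total: 2 elementary steps.

2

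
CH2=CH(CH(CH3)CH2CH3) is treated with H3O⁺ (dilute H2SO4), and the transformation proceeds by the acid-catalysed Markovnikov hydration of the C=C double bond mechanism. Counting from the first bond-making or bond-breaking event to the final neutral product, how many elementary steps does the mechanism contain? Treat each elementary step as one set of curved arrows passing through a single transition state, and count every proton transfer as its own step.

Step 1: The π electrons of the C=C bond attack a proton of H3O⁺; Markovnikov addition places the new C–H on the less-substituted alkene carbon, so the positive charge ends up on the more-substituted carbon — a secondary carbocation. H2O is released.
Step 2: Carbocation rearrangement: a 1,2-hydride shift from the adjacent sec-butyl carbon converts the initially-formed secondary cation into the more stable tertiary cation.
Step 3: Water acts as the nucleophile: an oxygen lone pair bonds to the cationic carbon, giving an oxonium-ion intermediate.
Step 4: Proton transfer from the O–H of the oxonium ion to H2O completes the catalytic cycle and yields the alcohol.
Total: 4 elementary steps.

4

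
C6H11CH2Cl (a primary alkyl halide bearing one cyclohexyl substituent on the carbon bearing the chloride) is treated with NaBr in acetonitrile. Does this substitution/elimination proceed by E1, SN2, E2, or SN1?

SN2

Conditions: a primary substrate with a strong nucleophile in the polar aprotic solvent acetonitrile.
These conditions are the textbook signature of the SN2 pathway.
An unhindered substrate with a strong nucleophile in a polar aprotic solvent favours one-step backside displacement.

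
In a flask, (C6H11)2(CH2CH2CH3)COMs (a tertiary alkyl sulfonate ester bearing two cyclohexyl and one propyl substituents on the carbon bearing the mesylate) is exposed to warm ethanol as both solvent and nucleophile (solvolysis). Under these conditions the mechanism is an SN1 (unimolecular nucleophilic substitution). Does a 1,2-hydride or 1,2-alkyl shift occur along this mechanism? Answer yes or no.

no

The first-formed carbocation is tertiary.
No single 1,2-shift to an adjacent carbon would produce a more-substituted cation than the one already present, so no rearrangement occurs.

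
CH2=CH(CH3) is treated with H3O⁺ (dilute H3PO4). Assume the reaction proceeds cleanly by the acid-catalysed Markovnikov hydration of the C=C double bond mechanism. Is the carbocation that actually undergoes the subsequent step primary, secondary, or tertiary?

secondary

Step 1: Protonation of the alkene by H3O⁺: the π bond acts as the nucleophile and picks up H⁺, giving the more stable (Markovnikov) secondary carbocation. H2O is released.
No single 1,2-shift to an adjacent carbon would give a more-substituted cation, so no rearrangement occurs.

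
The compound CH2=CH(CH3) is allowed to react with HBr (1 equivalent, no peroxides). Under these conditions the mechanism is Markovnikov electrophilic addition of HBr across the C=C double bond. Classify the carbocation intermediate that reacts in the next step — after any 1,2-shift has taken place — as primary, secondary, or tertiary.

secondary

Step 1: Electrophilic addition begins with the π(C=C) electrons forming a bond to the proton of HBr. Following Markovnikov's rule, the resulting cation is secondary. The H–Br bond breaks heterolytically, releasing Br⁻.
No single 1,2-shift to an adjacent carbon would give a more-substituted cation, so no rearrangement occurs.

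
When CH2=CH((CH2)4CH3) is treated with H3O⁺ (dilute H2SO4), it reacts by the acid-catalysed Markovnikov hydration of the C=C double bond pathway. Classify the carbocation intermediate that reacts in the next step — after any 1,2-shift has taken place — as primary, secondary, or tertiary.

Step 1: The π electrons of the C=C bond attack a proton of H3O⁺; Markovnikov addition places the new C–H on the less-substituted alkene carbon, so the positive charge ends up on the more-substituted carbon — a secondary carbocation. H2O is released.
No single 1,2-shift to an adjacent carbon would give a more-substituted cation, so no rearrangement occurs.

secondary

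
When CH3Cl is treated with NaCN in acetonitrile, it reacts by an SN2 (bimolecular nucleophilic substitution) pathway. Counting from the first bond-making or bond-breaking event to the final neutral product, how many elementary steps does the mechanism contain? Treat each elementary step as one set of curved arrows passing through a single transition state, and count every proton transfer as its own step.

Step 1: The cyanide nucleophile donates a lone pair from C to the α-carbon in a backside attack; simultaneously the C–Cl σ-bond breaks and both of its electrons leave with Cl⁻. One concerted step with inversion of configuration.
Total: 1 elementary step.

1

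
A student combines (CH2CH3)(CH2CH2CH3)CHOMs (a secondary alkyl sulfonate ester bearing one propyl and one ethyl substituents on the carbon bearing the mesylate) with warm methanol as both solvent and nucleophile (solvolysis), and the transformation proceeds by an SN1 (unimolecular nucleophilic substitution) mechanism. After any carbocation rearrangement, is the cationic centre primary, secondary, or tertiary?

Step 1: Rate-determining heterolysis of the C–O bond gives MsO⁻ and a secondary carbocation.
No single 1,2-shift to an adjacent carbon would give a more-substituted cation, so no rearrangement occurs.

secondary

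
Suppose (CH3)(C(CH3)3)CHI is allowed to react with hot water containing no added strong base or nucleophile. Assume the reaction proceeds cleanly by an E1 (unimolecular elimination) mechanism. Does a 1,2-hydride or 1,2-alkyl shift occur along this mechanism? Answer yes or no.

The first-formed carbocation is secondary.
The adjacent tert-butyl carbon has no hydrogen but bears methyl groups; migration of one methyl with its bonding pair (a 1,2-methyl shift) places the charge on a tertiary centre.
Tertiary is more stable than secondary, so the shift occurs.

yes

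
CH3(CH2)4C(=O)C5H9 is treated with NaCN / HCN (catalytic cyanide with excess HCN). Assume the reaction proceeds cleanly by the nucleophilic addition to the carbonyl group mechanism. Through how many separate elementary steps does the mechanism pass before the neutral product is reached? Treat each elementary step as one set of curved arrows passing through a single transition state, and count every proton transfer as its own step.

Step 1: A lone pair / filled orbital on CN⁻ attacks the electrophilic carbonyl carbon; the π(C=O) electrons shift onto oxygen, producing a tetrahedral alkoxide intermediate.
Step 2: The alkoxide oxygen removes a proton from HCN present in the mixture, giving a cyanohydrin and regenerating CN⁻.
Total: 2 elementary steps.

2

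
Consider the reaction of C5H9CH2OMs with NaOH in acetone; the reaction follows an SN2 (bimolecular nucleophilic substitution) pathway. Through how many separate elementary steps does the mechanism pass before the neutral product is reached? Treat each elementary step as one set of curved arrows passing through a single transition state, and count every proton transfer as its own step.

1

Step 1: The hydroxide nucleophile donates a lone pair from O to the α-carbon in a backside attack; simultaneously the C–O σ-bond breaks and both of its electrons leave with MsO⁻. One concerted step with inversion of configuration.
Total: 1 elementary step.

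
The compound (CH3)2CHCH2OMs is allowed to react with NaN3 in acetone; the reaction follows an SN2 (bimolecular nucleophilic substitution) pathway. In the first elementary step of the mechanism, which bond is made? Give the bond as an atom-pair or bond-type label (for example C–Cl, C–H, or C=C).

Step 1: Backside attack by N3⁻ on the carbon bearing the mesylate: the new C–N bond forms as the C–O bond breaks, with Walden inversion at carbon.
The bond formed in this step is the C–N bond.

C–N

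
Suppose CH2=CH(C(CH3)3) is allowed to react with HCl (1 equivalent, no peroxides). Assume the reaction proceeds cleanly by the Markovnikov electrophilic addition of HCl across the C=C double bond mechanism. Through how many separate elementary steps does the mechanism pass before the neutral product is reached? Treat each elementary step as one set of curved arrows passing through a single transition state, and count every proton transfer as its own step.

Step 1: Protonation of the alkene by HCl: the π bond acts as the nucleophile and picks up H⁺, giving the more stable (Markovnikov) secondary carbocation. The H–Cl bond breaks heterolytically, releasing Cl⁻.
Step 2: A methyl group with its bonding pair migrates from the adjacent tert-butyl carbon to the cationic centre — a 1,2-methyl shift — upgrading the secondary cation to a tertiary one.
Step 3: Nucleophilic attack by Cl⁻ on the carbocation completes the addition, giving R–Cl.
Total: 3 elementary steps.

3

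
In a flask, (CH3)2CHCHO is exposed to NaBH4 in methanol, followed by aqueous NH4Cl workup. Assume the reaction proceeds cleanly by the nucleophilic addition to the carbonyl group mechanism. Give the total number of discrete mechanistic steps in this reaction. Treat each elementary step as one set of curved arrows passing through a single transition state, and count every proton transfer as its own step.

2

Step 1: A lone pair / filled orbital on H⁻ (delivered from BH4⁻) attacks the electrophilic carbonyl carbon; the π(C=O) electrons shift onto oxygen, producing a tetrahedral alkoxide intermediate.
Step 2: Protonation of the alkoxide by aqueous NH4Cl workup furnishes an alcohol.
Total: 2 elementary steps.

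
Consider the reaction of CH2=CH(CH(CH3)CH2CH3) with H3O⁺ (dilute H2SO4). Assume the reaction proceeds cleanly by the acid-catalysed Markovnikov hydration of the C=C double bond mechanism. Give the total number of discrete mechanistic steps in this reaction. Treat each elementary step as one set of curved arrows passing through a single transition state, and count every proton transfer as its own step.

4

Step 1: Protonation of the alkene by H3O⁺: the π bond acts as the nucleophile and picks up H⁺, giving the more stable (Markovnikov) secondary carbocation. H2O is released.
Step 2: A hydride (H with its bonding pair) migrates from the adjacent sec-butyl carbon to the cationic centre — a 1,2-hydride shift — upgrading the secondary cation to a tertiary one.
Step 3: Nucleophilic capture of the cation by H2O produces the protonated alcohol (an oxonium ion).
Step 4: Proton transfer from the O–H of the oxonium ion to H2O completes the catalytic cycle and yields the alcohol.
Total: 4 elementary steps.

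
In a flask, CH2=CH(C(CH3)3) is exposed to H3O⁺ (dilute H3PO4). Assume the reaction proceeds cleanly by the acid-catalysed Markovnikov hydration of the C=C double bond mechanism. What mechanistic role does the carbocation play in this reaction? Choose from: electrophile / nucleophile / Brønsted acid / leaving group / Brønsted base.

Step 3: Water acts as the nucleophile: an oxygen lone pair bonds to the cationic carbon, giving an oxonium-ion intermediate.
The carbocation accepts an electron pair into an empty or π* orbital — it is the electrophile.

electrophile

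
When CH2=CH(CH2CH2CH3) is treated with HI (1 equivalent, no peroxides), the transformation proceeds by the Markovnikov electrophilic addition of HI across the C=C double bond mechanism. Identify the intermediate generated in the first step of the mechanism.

secondary carbocation

Step 1: Electrophilic addition begins with the π(C=C) electrons forming a bond to the proton of HI. Following Markovnikov's rule, the resulting cation is secondary. The H–I bond breaks heterolytically, releasing I⁻.
After step 1 the species present is a secondary carbocation.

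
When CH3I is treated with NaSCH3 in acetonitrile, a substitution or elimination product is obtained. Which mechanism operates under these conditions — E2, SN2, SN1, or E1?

Conditions: a methyl substrate with a strong nucleophile in the polar aprotic solvent acetonitrile.
These conditions are the textbook signature of the SN2 pathway.
An unhindered substrate with a strong nucleophile in a polar aprotic solvent favours one-step backside displacement.

SN2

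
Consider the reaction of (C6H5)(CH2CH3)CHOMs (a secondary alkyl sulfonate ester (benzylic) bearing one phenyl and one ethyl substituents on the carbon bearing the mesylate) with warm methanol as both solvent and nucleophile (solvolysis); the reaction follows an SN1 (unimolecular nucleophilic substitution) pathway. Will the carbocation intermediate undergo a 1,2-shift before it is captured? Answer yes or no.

The first-formed carbocation is secondary.
No single 1,2-shift to an adjacent carbon would produce a more-substituted cation than the one already present, so no rearrangement occurs.

no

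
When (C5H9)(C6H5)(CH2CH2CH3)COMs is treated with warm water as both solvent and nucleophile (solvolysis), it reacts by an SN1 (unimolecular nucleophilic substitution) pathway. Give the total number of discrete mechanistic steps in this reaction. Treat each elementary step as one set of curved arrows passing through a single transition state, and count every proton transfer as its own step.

Step 1: Unassisted departure of MsO⁻ (taking the C–O bonding pair) generates a tertiary carbocation.
(No 1,2-shift: no single shift to an adjacent carbon would give a more stable cation.)
Step 2: H2O donates an oxygen lone pair into the empty p orbital of the cation, giving a protonated alcohol (an oxonium ion).
Step 3: A second solvent molecule removes the proton on oxygen, giving the neutral alcohol product.
Total: 3 elementary steps.

3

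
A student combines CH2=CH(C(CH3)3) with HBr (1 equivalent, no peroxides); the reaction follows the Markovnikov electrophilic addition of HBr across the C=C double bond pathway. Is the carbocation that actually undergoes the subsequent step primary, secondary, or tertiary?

Step 1: Protonation of the alkene by HBr: the π bond acts as the nucleophile and picks up H⁺, giving the more stable (Markovnikov) secondary carbocation. The H–Br bond breaks heterolytically, releasing Br⁻.
Step 2: A 1,2-methyl shift from the adjacent tert-butyl carbon moves the positive charge from the secondary centre to an adjacent carbon, generating a more stable tertiary carbocation.
The cation rearranges from secondary to tertiary via a 1,2-methyl shift from the adjacent tert-butyl carbon; the tertiary cation is what reacts next.

tertiary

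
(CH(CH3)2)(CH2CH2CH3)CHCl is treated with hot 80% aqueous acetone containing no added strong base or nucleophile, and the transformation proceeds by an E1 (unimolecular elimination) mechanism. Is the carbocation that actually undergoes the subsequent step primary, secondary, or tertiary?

Step 1: Unassisted departure of Cl⁻ (taking the C–Cl bonding pair) generates a secondary carbocation.
Step 2: Carbocation rearrangement: a 1,2-hydride shift from the adjacent isopropyl carbon converts the initially-formed secondary cation into the more stable tertiary cation.
The cation rearranges from secondary to tertiary via a 1,2-hydride shift from the adjacent isopropyl carbon; the tertiary cation is what reacts next.

tertiary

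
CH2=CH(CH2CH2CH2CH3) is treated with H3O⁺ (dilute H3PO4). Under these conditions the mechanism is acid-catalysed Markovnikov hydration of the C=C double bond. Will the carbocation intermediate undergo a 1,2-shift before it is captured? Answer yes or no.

The first-formed carbocation is secondary.
No single 1,2-shift to an adjacent carbon would produce a more-substituted cation than the one already present, so no rearrangement occurs.

no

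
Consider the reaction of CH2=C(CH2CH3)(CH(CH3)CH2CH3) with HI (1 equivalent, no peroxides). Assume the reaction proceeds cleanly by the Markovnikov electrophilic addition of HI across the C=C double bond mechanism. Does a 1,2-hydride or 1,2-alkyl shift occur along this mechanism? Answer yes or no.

The first-formed carbocation is tertiary.
No single 1,2-shift to an adjacent carbon would produce a more-substituted cation than the one already present, so no rearrangement occurs.

no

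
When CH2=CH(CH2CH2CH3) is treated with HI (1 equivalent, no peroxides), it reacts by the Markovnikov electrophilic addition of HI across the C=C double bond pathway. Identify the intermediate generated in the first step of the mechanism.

secondary carbocation

Step 1: Electrophilic addition begins with the π(C=C) electrons forming a bond to the proton of HI. Following Markovnikov's rule, the resulting cation is secondary. The H–I bond breaks heterolytically, releasing I⁻.
After step 1 the species present is a secondary carbocation.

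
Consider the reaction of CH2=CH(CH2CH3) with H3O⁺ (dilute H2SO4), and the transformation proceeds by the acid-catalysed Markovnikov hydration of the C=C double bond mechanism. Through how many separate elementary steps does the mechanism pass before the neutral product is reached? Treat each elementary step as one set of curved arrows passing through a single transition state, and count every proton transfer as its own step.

3

Step 1: Protonation of the alkene by H3O⁺: the π bond acts as the nucleophile and picks up H⁺, giving the more stable (Markovnikov) secondary carbocation. H2O is released.
(No 1,2-shift: no single shift to an adjacent carbon would give a more stable cation.)
Step 2: A lone pair on the oxygen of H2O attacks the carbocation, forming a C–O bond and an oxonium ion (a protonated alcohol).
Step 3: Proton transfer from the O–H of the oxonium ion to H2O completes the catalytic cycle and yields the alcohol.
Total: 3 elementary steps.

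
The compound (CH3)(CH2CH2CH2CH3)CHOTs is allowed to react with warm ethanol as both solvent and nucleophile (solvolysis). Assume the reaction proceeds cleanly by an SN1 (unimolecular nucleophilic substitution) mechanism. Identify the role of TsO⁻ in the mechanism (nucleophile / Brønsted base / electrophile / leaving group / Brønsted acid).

leaving group

Step 1: The C–O bond breaks with both electrons going to the tosylate; TsO⁻ leaves and a secondary carbocation remains.
TsO⁻ departs with both electrons of the breaking σ-bond — that is the definition of a leaving group.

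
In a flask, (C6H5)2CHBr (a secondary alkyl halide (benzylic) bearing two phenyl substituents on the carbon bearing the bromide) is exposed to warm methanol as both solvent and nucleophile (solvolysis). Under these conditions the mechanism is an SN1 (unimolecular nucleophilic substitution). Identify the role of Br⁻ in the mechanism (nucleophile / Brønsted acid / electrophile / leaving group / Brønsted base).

leaving group

Step 1: The C–Br bond breaks with both electrons going to the bromide; Br⁻ leaves and a secondary carbocation remains.
Br⁻ departs with both electrons of the breaking σ-bond — that is the definition of a leaving group.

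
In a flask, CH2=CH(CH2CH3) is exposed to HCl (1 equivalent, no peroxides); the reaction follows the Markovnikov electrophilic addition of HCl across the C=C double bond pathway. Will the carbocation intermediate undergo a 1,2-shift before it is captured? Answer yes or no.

no

The first-formed carbocation is secondary.
No single 1,2-shift to an adjacent carbon would produce a more-substituted cation than the one already present, so no rearrangement occurs.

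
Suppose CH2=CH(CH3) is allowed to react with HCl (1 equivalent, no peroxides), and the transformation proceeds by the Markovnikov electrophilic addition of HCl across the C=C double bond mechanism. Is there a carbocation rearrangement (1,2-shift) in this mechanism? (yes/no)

no

The first-formed carbocation is secondary.
No single 1,2-shift to an adjacent carbon would produce a more-substituted cation than the one already present, so no rearrangement occurs.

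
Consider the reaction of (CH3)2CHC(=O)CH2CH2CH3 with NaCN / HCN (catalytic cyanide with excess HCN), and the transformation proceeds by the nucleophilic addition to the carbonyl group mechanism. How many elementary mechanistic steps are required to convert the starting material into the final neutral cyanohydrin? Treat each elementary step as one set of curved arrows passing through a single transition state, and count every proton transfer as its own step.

2

Step 1: A lone pair / filled orbital on CN⁻ attacks the electrophilic carbonyl carbon; the π(C=O) electrons shift onto oxygen, producing a tetrahedral alkoxide intermediate.
Step 2: Proton transfer from HCN to the alkoxide furnishes a cyanohydrin (and releases another CN⁻ to continue the reaction).
Total: 2 elementary steps.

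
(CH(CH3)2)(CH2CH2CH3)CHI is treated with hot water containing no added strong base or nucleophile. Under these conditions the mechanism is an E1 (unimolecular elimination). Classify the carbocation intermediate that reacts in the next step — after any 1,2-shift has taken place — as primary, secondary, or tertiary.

Step 1: Unassisted departure of I⁻ (taking the C–I bonding pair) generates a secondary carbocation.
Step 2: A 1,2-hydride shift from the adjacent isopropyl carbon moves the positive charge from the secondary centre to an adjacent carbon, generating a more stable tertiary carbocation.
The cation rearranges from secondary to tertiary via a 1,2-hydride shift from the adjacent isopropyl carbon; the tertiary cation is what reacts next.

tertiary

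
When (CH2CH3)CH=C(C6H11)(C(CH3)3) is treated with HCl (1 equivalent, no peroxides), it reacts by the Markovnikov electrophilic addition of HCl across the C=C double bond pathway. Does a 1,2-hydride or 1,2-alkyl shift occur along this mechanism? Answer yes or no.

The first-formed carbocation is tertiary.
No single 1,2-shift to an adjacent carbon would produce a more-substituted cation than the one already present, so no rearrangement occurs.

no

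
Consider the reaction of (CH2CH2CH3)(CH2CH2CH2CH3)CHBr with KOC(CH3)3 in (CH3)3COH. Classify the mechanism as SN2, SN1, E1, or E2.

E2

Conditions: a strong/bulky base with a secondary substrate bearing a β-hydrogen.
These conditions are the textbook signature of the E2 pathway.
A strong (often hindered) base removes a β-H in concert with loss of the leaving group — bimolecular elimination.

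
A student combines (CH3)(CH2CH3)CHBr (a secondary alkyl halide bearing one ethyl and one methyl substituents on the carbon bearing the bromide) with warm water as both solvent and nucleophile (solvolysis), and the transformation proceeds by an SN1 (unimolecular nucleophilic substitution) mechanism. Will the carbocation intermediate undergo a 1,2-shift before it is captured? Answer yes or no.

The first-formed carbocation is secondary.
No single 1,2-shift to an adjacent carbon would produce a more-substituted cation than the one already present, so no rearrangement occurs.

no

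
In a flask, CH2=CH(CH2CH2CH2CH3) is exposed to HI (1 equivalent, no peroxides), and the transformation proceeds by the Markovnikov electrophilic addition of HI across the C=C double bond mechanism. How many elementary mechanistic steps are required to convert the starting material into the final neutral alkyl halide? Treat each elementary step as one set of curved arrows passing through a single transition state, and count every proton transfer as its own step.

Step 1: Electrophilic addition begins with the π(C=C) electrons forming a bond to the proton of HI. Following Markovnikov's rule, the resulting cation is secondary. The H–I bond breaks heterolytically, releasing I⁻.
(No 1,2-shift: no single shift to an adjacent carbon would give a more stable cation.)
Step 2: I⁻ captures the cation: a lone pair on I⁻ fills the empty p orbital, producing the alkyl halide product.
Total: 2 elementary steps.

2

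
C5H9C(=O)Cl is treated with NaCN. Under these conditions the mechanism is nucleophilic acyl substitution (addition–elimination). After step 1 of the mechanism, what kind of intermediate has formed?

Step 1: A lone pair on the C of CN⁻ attacks the electrophilic acyl carbon; the π(C=O) electrons move onto oxygen, giving a tetrahedral intermediate.
After step 1 the species present is a tetrahedral intermediate.

tetrahedral intermediate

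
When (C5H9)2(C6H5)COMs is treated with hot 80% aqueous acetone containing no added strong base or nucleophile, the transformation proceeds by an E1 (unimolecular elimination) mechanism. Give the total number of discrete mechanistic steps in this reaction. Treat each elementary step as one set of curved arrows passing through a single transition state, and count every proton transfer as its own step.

2

Step 1: The C–O bond breaks with both electrons going to the mesylate; MsO⁻ leaves and a tertiary carbocation remains.
(No 1,2-shift: no single shift to an adjacent carbon would give a more stable cation.)
Step 2: Loss of a β-proton to a water molecule of the solvent: the C–H bonding pair collapses toward the cationic carbon to form the C=C π bond, yielding the alkene.
Total: 2 elementary steps.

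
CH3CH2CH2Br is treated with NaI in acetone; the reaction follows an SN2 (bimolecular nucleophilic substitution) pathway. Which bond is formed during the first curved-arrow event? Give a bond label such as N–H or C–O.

Step 1: The iodide nucleophile donates a lone pair from I to the α-carbon in a backside attack; simultaneously the C–Br σ-bond breaks and both of its electrons leave with Br⁻. One concerted step with inversion of configuration.
The bond formed in this step is the C–I bond.

C–I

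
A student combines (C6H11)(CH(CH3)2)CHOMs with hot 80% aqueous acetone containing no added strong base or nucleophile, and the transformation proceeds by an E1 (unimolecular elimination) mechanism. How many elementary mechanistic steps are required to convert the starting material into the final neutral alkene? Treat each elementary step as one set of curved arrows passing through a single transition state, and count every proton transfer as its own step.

3

Step 1: Rate-determining heterolysis of the C–O bond gives MsO⁻ and a secondary carbocation.
Step 2: Carbocation rearrangement: a 1,2-hydride shift from the adjacent isopropyl carbon converts the initially-formed secondary cation into the more stable tertiary cation.
Step 3: A water molecule (solvent) deprotonates a β-carbon; as the C–H bond breaks, those electrons form the new alkene π bond.
Total: 3 elementary steps.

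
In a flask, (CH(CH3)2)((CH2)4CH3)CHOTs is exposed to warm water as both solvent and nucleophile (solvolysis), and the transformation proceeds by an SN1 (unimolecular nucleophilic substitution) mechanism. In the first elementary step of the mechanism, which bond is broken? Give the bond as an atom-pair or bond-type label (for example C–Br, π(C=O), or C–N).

Step 1: Rate-determining heterolysis of the C–O bond gives TsO⁻ and a secondary carbocation.
The bond broken in this step is the C–O bond.

C–O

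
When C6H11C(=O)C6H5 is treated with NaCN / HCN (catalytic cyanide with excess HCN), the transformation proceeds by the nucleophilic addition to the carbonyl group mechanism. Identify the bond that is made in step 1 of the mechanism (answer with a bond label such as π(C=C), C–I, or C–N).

Step 1: CN⁻ attacks the sp² carbonyl carbon; the C=O π bond breaks and the electrons end up as a lone pair on the alkoxide oxygen of the tetrahedral intermediate.
The bond formed in this step is the C–C bond.

C–C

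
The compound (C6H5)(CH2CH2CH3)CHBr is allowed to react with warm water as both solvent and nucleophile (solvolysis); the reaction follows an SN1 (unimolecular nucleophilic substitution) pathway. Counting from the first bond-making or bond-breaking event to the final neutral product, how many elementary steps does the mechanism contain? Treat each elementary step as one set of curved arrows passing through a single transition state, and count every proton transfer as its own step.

3

Step 1: Rate-determining heterolysis of the C–Br bond gives Br⁻ and a secondary carbocation.
(No 1,2-shift: no single shift to an adjacent carbon would give a more stable cation.)
Step 2: H2O donates an oxygen lone pair into the empty p orbital of the cation, giving a protonated alcohol (an oxonium ion).
Step 3: A second solvent molecule removes the proton on oxygen, giving the neutral alcohol product.
Total: 3 elementary steps.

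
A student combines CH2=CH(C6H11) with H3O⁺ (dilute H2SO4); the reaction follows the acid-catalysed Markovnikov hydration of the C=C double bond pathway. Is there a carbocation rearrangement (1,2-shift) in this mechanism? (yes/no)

The first-formed carbocation is secondary.
The adjacent cyclohexyl carbon already bears 2 other carbon substituents and has a hydrogen to migrate; after a 1,2-hydride shift from that carbon the positive charge sits on a tertiary centre.
Tertiary is more stable than secondary, so the shift occurs.

yes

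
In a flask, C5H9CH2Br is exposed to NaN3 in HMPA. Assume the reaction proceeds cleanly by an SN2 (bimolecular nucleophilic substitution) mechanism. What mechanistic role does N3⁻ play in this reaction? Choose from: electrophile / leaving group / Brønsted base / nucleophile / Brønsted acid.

Step 1: N3⁻ attacks the back face of the α-carbon while Br⁻ departs with the C–Br bonding pair — a single concerted displacement through a pentacoordinate transition state.
N3⁻ donates an electron pair to form a new σ-bond to carbon — it is the nucleophile.

nucleophile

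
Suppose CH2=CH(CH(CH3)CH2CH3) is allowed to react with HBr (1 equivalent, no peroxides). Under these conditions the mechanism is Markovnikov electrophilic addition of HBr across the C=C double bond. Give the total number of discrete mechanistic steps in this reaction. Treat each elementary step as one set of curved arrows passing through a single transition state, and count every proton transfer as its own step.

Step 1: Protonation of the alkene by HBr: the π bond acts as the nucleophile and picks up H⁺, giving the more stable (Markovnikov) secondary carbocation. The H–Br bond breaks heterolytically, releasing Br⁻.
Step 2: Carbocation rearrangement: a 1,2-hydride shift from the adjacent sec-butyl carbon converts the initially-formed secondary cation into the more stable tertiary cation.
Step 3: Nucleophilic attack by Br⁻ on the carbocation completes the addition, giving R–Br.
Total: 3 elementary steps.

3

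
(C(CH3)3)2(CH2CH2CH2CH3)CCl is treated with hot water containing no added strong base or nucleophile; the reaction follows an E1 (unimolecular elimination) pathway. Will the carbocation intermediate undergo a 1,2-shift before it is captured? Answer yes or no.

The first-formed carbocation is tertiary.
No single 1,2-shift to an adjacent carbon would produce a more-substituted cation than the one already present, so no rearrangement occurs.

no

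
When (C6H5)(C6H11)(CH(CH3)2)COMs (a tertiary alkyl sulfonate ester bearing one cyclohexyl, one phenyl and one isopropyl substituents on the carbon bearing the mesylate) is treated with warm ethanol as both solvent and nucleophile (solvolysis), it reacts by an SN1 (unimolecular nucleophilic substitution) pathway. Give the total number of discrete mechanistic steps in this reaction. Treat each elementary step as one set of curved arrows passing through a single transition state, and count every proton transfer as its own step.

Step 1: Unassisted departure of MsO⁻ (taking the C–O bonding pair) generates a tertiary carbocation.
(No 1,2-shift: no single shift to an adjacent carbon would give a more stable cation.)
Step 2: A lone pair on the oxygen of CH3CH2OH attacks the carbocation, forming a new C–O σ-bond and an oxonium ion.
Step 3: Proton transfer from the O–H of the oxonium ion to a solvent molecule delivers the neutral ether.
Total: 3 elementary steps.

3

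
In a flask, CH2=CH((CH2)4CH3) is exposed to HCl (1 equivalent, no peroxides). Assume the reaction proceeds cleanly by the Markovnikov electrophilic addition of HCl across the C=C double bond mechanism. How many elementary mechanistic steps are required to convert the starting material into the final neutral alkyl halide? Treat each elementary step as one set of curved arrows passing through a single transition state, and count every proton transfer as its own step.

2

Step 1: Electrophilic addition begins with the π(C=C) electrons forming a bond to the proton of HCl. Following Markovnikov's rule, the resulting cation is secondary. The H–Cl bond breaks heterolytically, releasing Cl⁻.
(No 1,2-shift: no single shift to an adjacent carbon would give a more stable cation.)
Step 2: The Cl⁻ anion donates a lone pair to the carbocation, forming the new C–Cl σ-bond and giving the neutral alkyl halide.
Total: 2 elementary steps.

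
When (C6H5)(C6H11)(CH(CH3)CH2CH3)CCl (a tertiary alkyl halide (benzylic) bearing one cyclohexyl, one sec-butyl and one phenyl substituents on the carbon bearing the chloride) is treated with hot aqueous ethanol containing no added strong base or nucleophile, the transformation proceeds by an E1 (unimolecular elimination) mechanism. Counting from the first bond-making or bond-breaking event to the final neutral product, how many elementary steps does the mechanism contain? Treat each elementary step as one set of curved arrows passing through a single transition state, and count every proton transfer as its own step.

2

Step 1: Unassisted departure of Cl⁻ (taking the C–Cl bonding pair) generates a tertiary carbocation.
(No 1,2-shift: no single shift to an adjacent carbon would give a more stable cation.)
Step 2: Loss of a β-proton to a water (or ethanol) molecule of the solvent: the C–H bonding pair collapses toward the cationic carbon to form the C=C π bond, yielding the alkene.
Total: 2 elementary steps.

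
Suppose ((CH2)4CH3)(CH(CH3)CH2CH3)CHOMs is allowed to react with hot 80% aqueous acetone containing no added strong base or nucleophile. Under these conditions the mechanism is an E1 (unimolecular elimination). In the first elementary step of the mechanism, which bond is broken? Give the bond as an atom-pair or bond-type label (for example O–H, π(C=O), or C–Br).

Step 1: Unassisted departure of MsO⁻ (taking the C–O bonding pair) generates a secondary carbocation.
The bond broken in this step is the C–O bond.

C–O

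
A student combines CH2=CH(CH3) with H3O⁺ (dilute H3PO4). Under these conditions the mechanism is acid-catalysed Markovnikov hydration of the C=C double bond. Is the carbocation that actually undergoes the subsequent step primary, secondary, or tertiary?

Step 1: Protonation of the alkene by H3O⁺: the π bond acts as the nucleophile and picks up H⁺, giving the more stable (Markovnikov) secondary carbocation. H2O is released.
No single 1,2-shift to an adjacent carbon would give a more-substituted cation, so no rearrangement occurs.

secondary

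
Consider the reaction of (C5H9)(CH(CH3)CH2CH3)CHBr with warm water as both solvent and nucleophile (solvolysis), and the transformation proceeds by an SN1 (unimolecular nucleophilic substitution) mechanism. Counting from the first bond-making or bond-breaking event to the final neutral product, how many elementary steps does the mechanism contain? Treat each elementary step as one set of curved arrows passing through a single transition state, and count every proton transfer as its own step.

4

Step 1: The C–Br bond breaks with both electrons going to the bromide; Br⁻ leaves and a secondary carbocation remains.
Step 2: A hydride (H with its bonding pair) migrates from the adjacent sec-butyl carbon to the cationic centre — a 1,2-hydride shift — upgrading the secondary cation to a tertiary one.
Step 3: A lone pair on the oxygen of H2O attacks the carbocation, forming a new C–O σ-bond and an oxonium ion.
Step 4: Proton transfer from the O–H of the oxonium ion to a solvent molecule delivers the neutral alcohol.
Total: 4 elementary steps.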